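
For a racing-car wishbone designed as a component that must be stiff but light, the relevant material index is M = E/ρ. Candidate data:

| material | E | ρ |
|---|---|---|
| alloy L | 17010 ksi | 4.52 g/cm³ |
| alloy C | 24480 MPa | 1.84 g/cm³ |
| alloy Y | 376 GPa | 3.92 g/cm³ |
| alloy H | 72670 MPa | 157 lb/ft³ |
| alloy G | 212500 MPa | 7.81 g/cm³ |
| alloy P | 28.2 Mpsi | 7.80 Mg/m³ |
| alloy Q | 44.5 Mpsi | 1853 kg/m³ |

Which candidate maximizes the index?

After converting to SI:
  alloy L: E = 117.3 GPa, ρ = 4520 kg/m³
  alloy C: E = 24.48 GPa, ρ = 1840 kg/m³
  alloy Y: E = 376.0 GPa, ρ = 3920 kg/m³
  alloy H: E = 72.67 GPa, ρ = 2515 kg/m³
  alloy G: E = 212.5 GPa, ρ = 7810 kg/m³
  alloy P: E = 194.4 GPa, ρ = 7800 kg/m³
  alloy Q: E = 306.8 GPa, ρ = 1853 kg/m³
  alloy Q: M = 166 MN·m/kg
  alloy Y: M = 95.9 MN·m/kg
  alloy H: M = 28.9 MN·m/kg
  alloy G: M = 27.2 MN·m/kg
  alloy L: M = 25.9 MN·m/kg
  alloy P: M = 24.9 MN·m/kg
  alloy C: M = 13.3 MN·m/kg
Alloy Q ranks first.

alloy Q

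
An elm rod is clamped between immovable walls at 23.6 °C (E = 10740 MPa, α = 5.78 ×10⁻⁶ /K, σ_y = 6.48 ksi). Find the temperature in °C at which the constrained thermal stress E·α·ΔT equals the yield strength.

743 °C

E = 10740 MPa = 10.74 GPa.
σ_y = 6.48 ksi = 44.68 MPa.
E·α·ΔT = 44.68 MPa ⇒ ΔT = 44.68 / (10.74×10³ × 5.78×10⁻⁶) = 719.7 K.
T = 23.6 + 719.7 = 743.3 °C.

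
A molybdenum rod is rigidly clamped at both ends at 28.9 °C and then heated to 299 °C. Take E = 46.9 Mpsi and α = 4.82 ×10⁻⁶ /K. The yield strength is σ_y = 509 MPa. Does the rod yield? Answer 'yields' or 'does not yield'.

does not yield

E = 46.9 Mpsi = 323.4 GPa.
ΔT = 270.1 K. Constrained thermal stress σ = E·α·ΔT = 323.4×10³ MPa × 4.82×10⁻⁶ × 270.1 = 421 MPa (compressive).
Compare to σ_y = 509 MPa: σ < σ_y, so it does not yield.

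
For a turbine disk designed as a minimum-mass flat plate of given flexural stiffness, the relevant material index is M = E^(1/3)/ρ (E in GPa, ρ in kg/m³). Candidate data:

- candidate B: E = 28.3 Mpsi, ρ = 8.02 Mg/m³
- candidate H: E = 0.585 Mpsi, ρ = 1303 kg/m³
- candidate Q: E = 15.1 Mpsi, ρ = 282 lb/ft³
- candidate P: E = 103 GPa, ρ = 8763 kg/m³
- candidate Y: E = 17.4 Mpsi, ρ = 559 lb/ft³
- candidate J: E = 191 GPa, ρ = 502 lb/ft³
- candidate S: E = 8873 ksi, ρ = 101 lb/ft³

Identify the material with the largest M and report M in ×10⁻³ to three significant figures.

Convert each candidate to consistent units, then evaluate M:
  candidate B: E = 195.1 GPa, ρ = 8020 kg/m³
  candidate H: E = 4.033 GPa, ρ = 1303 kg/m³
  candidate Q: E = 104.1 GPa, ρ = 4517 kg/m³
  candidate P: E = 103.0 GPa, ρ = 8763 kg/m³
  candidate Y: E = 120.0 GPa, ρ = 8954 kg/m³
  candidate J: E = 191.0 GPa, ρ = 8041 kg/m³
  candidate S: E = 61.18 GPa, ρ = 1618 kg/m³
  candidate S: M = 2.44×10⁻³
  candidate H: M = 1.22×10⁻³
  candidate Q: M = 1.04×10⁻³
  candidate B: M = 0.723×10⁻³
  candidate J: M = 0.716×10⁻³
  candidate Y: M = 0.551×10⁻³
  candidate P: M = 0.535×10⁻³
Candidate S has the largest M.

candidate S, M = 2.44×10⁻³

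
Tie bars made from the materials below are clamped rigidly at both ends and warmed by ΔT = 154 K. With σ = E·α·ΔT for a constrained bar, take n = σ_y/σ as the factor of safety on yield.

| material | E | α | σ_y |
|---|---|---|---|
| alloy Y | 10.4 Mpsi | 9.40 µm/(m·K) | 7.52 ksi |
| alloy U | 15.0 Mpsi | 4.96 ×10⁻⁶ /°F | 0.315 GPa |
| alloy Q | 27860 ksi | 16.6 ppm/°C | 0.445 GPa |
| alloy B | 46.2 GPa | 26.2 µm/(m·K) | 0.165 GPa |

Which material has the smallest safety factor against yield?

alloy Y

Converting E to GPa, α to ×10⁻⁶/K, σ_y to MPa, then σ and n for each:
  alloy Y: E = 71.71, α = 9.40, σ_y = 51.85 → σ = 104 MPa, n = 0.500
  alloy U: E = 103.4, α = 8.93, σ_y = 315.0 → σ = 142 MPa, n = 2.22
  alloy Q: E = 192.1, α = 16.6, σ_y = 445.0 → σ = 491 MPa, n = 0.906
  alloy B: E = 46.20, α = 26.2, σ_y = 165.0 → σ = 186 MPa, n = 0.885
The minimum is alloy Y at n = 0.500.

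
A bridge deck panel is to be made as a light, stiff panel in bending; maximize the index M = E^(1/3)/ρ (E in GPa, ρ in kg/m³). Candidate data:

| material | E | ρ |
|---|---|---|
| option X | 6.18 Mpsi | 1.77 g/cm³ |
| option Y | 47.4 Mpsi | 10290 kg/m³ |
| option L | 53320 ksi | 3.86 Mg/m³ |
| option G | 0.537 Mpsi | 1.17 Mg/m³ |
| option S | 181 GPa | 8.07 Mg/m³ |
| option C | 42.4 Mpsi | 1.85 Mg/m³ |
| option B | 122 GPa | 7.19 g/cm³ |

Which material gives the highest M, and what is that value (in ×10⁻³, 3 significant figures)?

Normalizing units and computing the index:
  option X: E = 42.61 GPa, ρ = 1770 kg/m³
  option Y: E = 326.8 GPa, ρ = 10290 kg/m³
  option L: E = 367.6 GPa, ρ = 3860 kg/m³
  option G: E = 3.702 GPa, ρ = 1170 kg/m³
  option S: E = 181.0 GPa, ρ = 8070 kg/m³
  option C: E = 292.3 GPa, ρ = 1850 kg/m³
  option B: E = 122.0 GPa, ρ = 7190 kg/m³
  option C: M = 3.59×10⁻³
  option X: M = 1.97×10⁻³
  option L: M = 1.86×10⁻³
  option G: M = 1.32×10⁻³
  option S: M = 0.701×10⁻³
  option B: M = 0.690×10⁻³
  option Y: M = 0.669×10⁻³
The maximum is for option C.

option C, M = 3.59×10⁻³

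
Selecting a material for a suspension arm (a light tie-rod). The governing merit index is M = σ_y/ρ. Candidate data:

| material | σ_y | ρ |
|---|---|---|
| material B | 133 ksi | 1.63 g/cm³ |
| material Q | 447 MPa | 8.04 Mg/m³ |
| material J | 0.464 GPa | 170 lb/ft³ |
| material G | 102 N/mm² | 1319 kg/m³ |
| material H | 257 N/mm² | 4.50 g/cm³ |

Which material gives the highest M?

material B

Normalizing units and computing the index:
  material B: σ_y = 917.0 MPa, ρ = 1630 kg/m³
  material Q: σ_y = 447.0 MPa, ρ = 8040 kg/m³
  material J: σ_y = 464.0 MPa, ρ = 2723 kg/m³
  material G: σ_y = 102.0 MPa, ρ = 1319 kg/m³
  material H: σ_y = 257.0 MPa, ρ = 4500 kg/m³
  material B: M = 563 kN·m/kg
  material J: M = 170 kN·m/kg
  material G: M = 77.3 kN·m/kg
  material H: M = 57.1 kN·m/kg
  material Q: M = 55.6 kN·m/kg
Highest index: material B.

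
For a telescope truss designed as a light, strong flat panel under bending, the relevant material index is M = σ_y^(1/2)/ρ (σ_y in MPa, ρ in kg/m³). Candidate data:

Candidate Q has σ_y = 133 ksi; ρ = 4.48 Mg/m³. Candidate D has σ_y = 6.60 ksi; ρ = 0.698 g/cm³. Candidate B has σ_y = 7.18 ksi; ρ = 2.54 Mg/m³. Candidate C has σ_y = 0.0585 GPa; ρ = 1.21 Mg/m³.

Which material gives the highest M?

Normalizing units and computing the index:
  candidate Q: σ_y = 917.0 MPa, ρ = 4480 kg/m³
  candidate D: σ_y = 45.51 MPa, ρ = 698.0 kg/m³
  candidate B: σ_y = 49.50 MPa, ρ = 2540 kg/m³
  candidate C: σ_y = 58.50 MPa, ρ = 1210 kg/m³
  candidate D: M = 9.66×10⁻³
  candidate Q: M = 6.76×10⁻³
  candidate C: M = 6.32×10⁻³
  candidate B: M = 2.77×10⁻³
Candidate D has the largest M.

candidate D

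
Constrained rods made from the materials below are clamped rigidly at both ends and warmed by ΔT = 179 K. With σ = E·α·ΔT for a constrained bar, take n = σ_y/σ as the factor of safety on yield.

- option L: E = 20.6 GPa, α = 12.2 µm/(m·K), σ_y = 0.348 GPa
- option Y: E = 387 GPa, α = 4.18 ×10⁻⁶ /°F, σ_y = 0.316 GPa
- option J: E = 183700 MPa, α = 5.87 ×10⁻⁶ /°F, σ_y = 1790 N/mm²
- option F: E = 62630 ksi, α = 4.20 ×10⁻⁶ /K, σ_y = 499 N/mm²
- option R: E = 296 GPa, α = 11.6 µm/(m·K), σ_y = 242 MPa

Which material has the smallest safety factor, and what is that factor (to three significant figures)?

With everything in SI (GPa, ×10⁻⁶/K, MPa):
  option L: E = 20.60, α = 12.2, σ_y = 348.0 → σ = 45.0 MPa, n = 7.74
  option Y: E = 387.0, α = 7.52, σ_y = 316.0 → σ = 521 MPa, n = 0.606
  option J: E = 183.7, α = 10.6, σ_y = 1790 → σ = 347 MPa, n = 5.15
  option F: E = 431.8, α = 4.20, σ_y = 499.0 → σ = 325 MPa, n = 1.54
  option R: E = 296.0, α = 11.6, σ_y = 242.0 → σ = 615 MPa, n = 0.394
Smallest n: option R with n = 0.394.

option R, n = 0.394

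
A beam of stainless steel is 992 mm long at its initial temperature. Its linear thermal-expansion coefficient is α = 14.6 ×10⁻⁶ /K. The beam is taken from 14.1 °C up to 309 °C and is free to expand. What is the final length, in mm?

996.27 mm

ΔT = 309 − 14.1 = 294.9 K.
ΔL = α·L₀·ΔT = 14.6×10⁻⁶ × 992 mm × 294.9 K = 4.27 mm.
L = L₀ + ΔL = 992 + 4.27 = 996.27 mm.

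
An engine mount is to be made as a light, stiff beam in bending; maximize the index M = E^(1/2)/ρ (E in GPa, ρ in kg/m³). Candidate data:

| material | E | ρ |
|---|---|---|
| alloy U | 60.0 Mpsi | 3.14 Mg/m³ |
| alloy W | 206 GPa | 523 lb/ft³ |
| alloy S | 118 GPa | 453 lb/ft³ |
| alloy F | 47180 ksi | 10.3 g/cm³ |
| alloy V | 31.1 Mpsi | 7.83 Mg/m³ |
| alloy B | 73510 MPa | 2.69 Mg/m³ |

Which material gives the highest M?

alloy U

In SI units:
  alloy U: E = 413.7 GPa, ρ = 3140 kg/m³
  alloy W: E = 206.0 GPa, ρ = 8378 kg/m³
  alloy S: E = 118.0 GPa, ρ = 7256 kg/m³
  alloy F: E = 325.3 GPa, ρ = 10300 kg/m³
  alloy V: E = 214.4 GPa, ρ = 7830 kg/m³
  alloy B: E = 73.51 GPa, ρ = 2690 kg/m³
  alloy U: M = 6.48×10⁻³
  alloy B: M = 3.19×10⁻³
  alloy V: M = 1.87×10⁻³
  alloy F: M = 1.75×10⁻³
  alloy W: M = 1.71×10⁻³
  alloy S: M = 1.50×10⁻³
The maximum is for alloy U.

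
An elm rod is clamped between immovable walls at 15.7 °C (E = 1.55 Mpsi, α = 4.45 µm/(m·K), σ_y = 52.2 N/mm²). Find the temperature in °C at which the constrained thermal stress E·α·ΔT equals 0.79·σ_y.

883 °C

E = 1.55 Mpsi = 10.69 GPa.
σ_y = 52.2 N/mm² = 52.20 MPa.
E·α·ΔT = 41.24 MPa ⇒ ΔT = 41.24 / (10.69×10³ × 4.45×10⁻⁶) = 867.1 K.
T = 15.7 + 867.1 = 882.8 °C.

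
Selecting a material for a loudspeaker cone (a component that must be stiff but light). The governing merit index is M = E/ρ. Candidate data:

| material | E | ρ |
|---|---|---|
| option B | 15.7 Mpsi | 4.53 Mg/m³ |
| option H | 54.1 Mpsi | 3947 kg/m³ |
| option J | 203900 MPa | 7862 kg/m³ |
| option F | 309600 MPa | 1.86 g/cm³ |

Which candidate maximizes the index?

In SI units:
  option B: E = 108.2 GPa, ρ = 4530 kg/m³
  option H: E = 373.0 GPa, ρ = 3947 kg/m³
  option J: E = 203.9 GPa, ρ = 7862 kg/m³
  option F: E = 309.6 GPa, ρ = 1860 kg/m³
  option F: M = 166 MN·m/kg
  option H: M = 94.5 MN·m/kg
  option J: M = 25.9 MN·m/kg
  option B: M = 23.9 MN·m/kg
Highest index: option F.

option F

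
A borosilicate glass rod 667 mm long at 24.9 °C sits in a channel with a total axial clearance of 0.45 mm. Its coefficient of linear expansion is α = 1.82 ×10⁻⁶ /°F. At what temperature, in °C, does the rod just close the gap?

α = 1.82×10⁻⁶/°F × 9/5 = 3.28×10⁻⁶/K.
α·L₀·ΔT = 0.45 mm ⇒ ΔT = 0.45 / (3.28×10⁻⁶ × 667.0) = 205.9 K.
T = 24.9 + 205.9 = 230.8 °C.

231 °C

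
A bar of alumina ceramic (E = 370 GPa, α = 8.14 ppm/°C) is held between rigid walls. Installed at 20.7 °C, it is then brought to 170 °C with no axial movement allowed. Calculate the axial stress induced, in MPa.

450 MPa

ΔT = 149.3 K. Constrained thermal stress σ = E·α·ΔT = 370.0×10³ MPa × 8.14×10⁻⁶ × 149.3 = 450 MPa (compressive).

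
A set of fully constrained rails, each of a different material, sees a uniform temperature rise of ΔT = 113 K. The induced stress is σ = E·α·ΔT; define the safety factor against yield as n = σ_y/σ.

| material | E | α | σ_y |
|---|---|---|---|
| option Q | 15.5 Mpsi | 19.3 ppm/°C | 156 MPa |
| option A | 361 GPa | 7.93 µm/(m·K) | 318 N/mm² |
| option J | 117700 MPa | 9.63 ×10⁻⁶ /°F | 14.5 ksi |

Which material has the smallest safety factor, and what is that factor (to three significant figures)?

Per material, after unit conversion:
  option Q: E = 106.9, α = 19.3, σ_y = 156.0 → σ = 233 MPa, n = 0.669
  option A: E = 361.0, α = 7.93, σ_y = 318.0 → σ = 323 MPa, n = 0.983
  option J: E = 117.7, α = 17.3, σ_y = 99.97 → σ = 231 MPa, n = 0.434
Option J has the lowest safety factor, n = 0.434.

option J, n = 0.434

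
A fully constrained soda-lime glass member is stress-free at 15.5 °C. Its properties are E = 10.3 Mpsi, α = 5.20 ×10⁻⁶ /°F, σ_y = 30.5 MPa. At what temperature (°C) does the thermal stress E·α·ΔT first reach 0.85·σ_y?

54.5 °C

E = 10.3 Mpsi = 71.02 GPa.
α = 5.20×10⁻⁶/°F × 9/5 = 9.36×10⁻⁶/K.
E·α·ΔT = 25.93 MPa ⇒ ΔT = 25.93 / (71.02×10³ × 9.36×10⁻⁶) = 39.00 K.
T = 15.5 + 39.00 = 54.50 °C.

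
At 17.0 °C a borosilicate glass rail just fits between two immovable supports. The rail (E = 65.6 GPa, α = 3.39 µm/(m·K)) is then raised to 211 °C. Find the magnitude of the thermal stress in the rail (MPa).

ΔT = 194.0 K. Constrained thermal stress σ = E·α·ΔT = 65.60×10³ MPa × 3.39×10⁻⁶ × 194.0 = 43.1 MPa (compressive).

43.1 MPa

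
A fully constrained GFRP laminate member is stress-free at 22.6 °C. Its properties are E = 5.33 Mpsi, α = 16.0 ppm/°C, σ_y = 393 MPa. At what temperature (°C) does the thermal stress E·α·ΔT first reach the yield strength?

691 °C

E = 5.33 Mpsi = 36.75 GPa.
E·α·ΔT = 393.0 MPa ⇒ ΔT = 393.0 / (36.75×10³ × 16.0×10⁻⁶) = 668.4 K.
T = 22.6 + 668.4 = 691.0 °C.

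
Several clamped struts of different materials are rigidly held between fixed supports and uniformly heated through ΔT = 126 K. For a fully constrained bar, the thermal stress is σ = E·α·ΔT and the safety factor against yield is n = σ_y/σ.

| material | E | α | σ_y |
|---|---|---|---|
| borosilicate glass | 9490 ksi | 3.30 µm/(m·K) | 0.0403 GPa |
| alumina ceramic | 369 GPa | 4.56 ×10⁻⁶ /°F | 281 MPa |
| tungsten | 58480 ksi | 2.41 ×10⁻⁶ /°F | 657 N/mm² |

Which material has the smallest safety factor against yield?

alumina ceramic

Converting E to GPa, α to ×10⁻⁶/K, σ_y to MPa, then σ and n for each:
  borosilicate glass: E = 65.43, α = 3.30, σ_y = 40.30 → σ = 27.2 MPa, n = 1.48
  alumina ceramic: E = 369.0, α = 8.21, σ_y = 281.0 → σ = 382 MPa, n = 0.736
  tungsten: E = 403.2, α = 4.34, σ_y = 657.0 → σ = 220 MPa, n = 2.98
The minimum is alumina ceramic at n = 0.736.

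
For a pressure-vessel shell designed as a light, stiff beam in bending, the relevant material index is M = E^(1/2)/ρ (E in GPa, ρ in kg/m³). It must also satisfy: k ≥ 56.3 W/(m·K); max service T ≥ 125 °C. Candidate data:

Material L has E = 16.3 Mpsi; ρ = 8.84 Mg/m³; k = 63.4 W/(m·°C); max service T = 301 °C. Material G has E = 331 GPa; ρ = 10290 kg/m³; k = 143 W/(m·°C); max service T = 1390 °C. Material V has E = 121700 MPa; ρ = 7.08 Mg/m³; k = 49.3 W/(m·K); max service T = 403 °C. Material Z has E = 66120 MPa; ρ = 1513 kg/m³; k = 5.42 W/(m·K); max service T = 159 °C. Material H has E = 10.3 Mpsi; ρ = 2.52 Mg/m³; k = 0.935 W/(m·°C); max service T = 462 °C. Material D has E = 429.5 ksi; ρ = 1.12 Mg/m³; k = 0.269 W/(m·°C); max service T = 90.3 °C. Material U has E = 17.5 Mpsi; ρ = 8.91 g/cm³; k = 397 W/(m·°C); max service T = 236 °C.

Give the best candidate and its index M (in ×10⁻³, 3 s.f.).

Screen on constraints: k ≥ 56.3 W/(m·K); max service T ≥ 125 °C. Survivors: material L, material G, material U.
Convert each candidate to consistent units, then evaluate M:
  material L: E = 112.4 GPa, ρ = 8840 kg/m³
  material G: E = 331.0 GPa, ρ = 10290 kg/m³
  material U: E = 120.7 GPa, ρ = 8910 kg/m³
  material G: M = 1.77×10⁻³
  material U: M = 1.23×10⁻³
  material L: M = 1.20×10⁻³
Highest index: material G.

material G, M = 1.77×10⁻³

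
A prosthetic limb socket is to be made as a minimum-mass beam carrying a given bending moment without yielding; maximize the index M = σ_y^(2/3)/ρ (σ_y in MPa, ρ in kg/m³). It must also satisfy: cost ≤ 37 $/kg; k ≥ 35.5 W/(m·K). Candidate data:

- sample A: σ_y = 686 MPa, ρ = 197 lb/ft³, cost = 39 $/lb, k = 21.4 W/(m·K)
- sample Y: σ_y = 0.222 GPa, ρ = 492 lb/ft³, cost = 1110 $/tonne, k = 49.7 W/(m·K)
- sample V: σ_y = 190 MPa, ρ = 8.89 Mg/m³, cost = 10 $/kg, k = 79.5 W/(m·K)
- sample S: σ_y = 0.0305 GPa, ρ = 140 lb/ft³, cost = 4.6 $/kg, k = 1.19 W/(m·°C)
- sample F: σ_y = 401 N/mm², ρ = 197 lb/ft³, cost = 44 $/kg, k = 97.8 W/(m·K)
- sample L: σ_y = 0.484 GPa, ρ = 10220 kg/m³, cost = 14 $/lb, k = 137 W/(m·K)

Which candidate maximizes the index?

Screen on constraints: cost ≤ 37 $/kg; k ≥ 35.5 W/(m·K). Survivors: sample Y, sample V, sample L.
After converting to SI:
  sample Y: σ_y = 222.0 MPa, ρ = 7881 kg/m³
  sample V: σ_y = 190.0 MPa, ρ = 8890 kg/m³
  sample L: σ_y = 484.0 MPa, ρ = 10220 kg/m³
  sample L: M = 6.03×10⁻³
  sample Y: M = 4.65×10⁻³
  sample V: M = 3.72×10⁻³
The maximum is for sample L.

sample L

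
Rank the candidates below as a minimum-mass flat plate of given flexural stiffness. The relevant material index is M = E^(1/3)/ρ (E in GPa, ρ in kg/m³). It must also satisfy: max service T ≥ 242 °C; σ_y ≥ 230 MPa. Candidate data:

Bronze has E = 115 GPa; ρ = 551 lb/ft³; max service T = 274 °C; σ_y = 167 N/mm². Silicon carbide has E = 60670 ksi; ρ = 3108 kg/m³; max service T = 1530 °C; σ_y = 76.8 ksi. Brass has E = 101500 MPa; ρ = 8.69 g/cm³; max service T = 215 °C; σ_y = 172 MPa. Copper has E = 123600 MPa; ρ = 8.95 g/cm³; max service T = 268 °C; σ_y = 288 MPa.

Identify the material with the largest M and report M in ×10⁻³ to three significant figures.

silicon carbide, M = 2.41×10⁻³

Screen on constraints: max service T ≥ 242 °C; σ_y ≥ 230 MPa. Survivors: silicon carbide, copper.
Convert each candidate to consistent units, then evaluate M:
  silicon carbide: E = 418.3 GPa, ρ = 3108 kg/m³
  copper: E = 123.6 GPa, ρ = 8950 kg/m³
  silicon carbide: M = 2.41×10⁻³
  copper: M = 0.557×10⁻³
The maximum is for silicon carbide.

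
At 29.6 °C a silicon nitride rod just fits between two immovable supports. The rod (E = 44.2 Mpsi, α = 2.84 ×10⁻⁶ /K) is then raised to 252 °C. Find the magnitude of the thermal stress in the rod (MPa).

192 MPa

E = 44.2 Mpsi = 304.7 GPa.
ΔT = 222.4 K. Constrained thermal stress σ = E·α·ΔT = 304.7×10³ MPa × 2.84×10⁻⁶ × 222.4 = 192 MPa (compressive).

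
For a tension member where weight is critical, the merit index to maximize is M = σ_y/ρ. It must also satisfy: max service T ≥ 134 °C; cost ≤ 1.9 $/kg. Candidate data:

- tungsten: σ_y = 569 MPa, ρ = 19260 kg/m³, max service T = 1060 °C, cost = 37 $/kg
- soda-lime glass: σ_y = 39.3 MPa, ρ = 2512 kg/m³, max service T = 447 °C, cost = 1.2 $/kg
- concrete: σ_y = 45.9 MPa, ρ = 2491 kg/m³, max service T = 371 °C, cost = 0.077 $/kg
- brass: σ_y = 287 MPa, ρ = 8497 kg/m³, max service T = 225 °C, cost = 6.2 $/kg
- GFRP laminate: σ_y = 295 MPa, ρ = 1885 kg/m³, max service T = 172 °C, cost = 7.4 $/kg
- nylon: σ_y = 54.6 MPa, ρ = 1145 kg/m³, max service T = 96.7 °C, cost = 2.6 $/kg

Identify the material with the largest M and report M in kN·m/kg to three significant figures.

Screen on constraints: max service T ≥ 134 °C; cost ≤ 1.9 $/kg. Survivors: soda-lime glass, concrete.
Evaluate M for each candidate:
  concrete: M = 18.4 kN·m/kg
  soda-lime glass: M = 15.6 kN·m/kg
The maximum is for concrete.

concrete, M = 18.4 kN·m/kg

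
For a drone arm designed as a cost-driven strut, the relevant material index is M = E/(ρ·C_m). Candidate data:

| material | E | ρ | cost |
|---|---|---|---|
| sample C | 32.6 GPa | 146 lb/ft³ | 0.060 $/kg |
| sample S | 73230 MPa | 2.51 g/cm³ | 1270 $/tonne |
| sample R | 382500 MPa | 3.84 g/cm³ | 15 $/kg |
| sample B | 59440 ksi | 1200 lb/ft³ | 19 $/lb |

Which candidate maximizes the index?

In SI units:
  sample C: E = 32.60 GPa, ρ = 2339 kg/m³, cost = 0.06000 $/kg
  sample S: E = 73.23 GPa, ρ = 2510 kg/m³, cost = 1.270 $/kg
  sample R: E = 382.5 GPa, ρ = 3840 kg/m³, cost = 15.00 $/kg
  sample B: E = 409.8 GPa, ρ = 19220 kg/m³, cost = 41.89 $/kg
  sample C: M = 232 MN·m per $
  sample S: M = 23.0 MN·m per $
  sample R: M = 6.64 MN·m per $
  sample B: M = 0.509 MN·m per $
Highest index: sample C.

sample C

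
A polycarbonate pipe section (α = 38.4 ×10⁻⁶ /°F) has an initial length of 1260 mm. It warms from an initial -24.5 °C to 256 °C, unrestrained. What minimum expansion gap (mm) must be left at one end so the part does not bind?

24.4 mm

Convert α: 38.4×10⁻⁶/°F × (9/5) = 69.1×10⁻⁶/K.
ΔT = 256 − (-24.5) = 280.5 K.
ΔL = α·L₀·ΔT = 69.1×10⁻⁶ × 1260 mm × 280.5 K = 24.4 mm.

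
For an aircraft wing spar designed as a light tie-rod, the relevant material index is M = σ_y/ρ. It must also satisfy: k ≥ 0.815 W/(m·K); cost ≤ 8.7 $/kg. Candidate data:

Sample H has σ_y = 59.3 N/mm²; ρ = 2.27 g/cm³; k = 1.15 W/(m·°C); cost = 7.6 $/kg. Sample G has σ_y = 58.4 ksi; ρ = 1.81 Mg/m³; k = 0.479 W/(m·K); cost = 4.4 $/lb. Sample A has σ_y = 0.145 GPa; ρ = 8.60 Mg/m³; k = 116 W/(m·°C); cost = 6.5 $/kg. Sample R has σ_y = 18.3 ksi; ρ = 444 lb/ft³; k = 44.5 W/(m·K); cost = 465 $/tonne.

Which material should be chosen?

Screen on constraints: k ≥ 0.815 W/(m·K); cost ≤ 8.7 $/kg. Survivors: sample H, sample A, sample R.
Normalizing units and computing the index:
  sample H: σ_y = 59.30 MPa, ρ = 2270 kg/m³
  sample A: σ_y = 145.0 MPa, ρ = 8600 kg/m³
  sample R: σ_y = 126.2 MPa, ρ = 7112 kg/m³
  sample H: M = 26.1 kN·m/kg
  sample R: M = 17.7 kN·m/kg
  sample A: M = 16.9 kN·m/kg
Sample H ranks first.

sample H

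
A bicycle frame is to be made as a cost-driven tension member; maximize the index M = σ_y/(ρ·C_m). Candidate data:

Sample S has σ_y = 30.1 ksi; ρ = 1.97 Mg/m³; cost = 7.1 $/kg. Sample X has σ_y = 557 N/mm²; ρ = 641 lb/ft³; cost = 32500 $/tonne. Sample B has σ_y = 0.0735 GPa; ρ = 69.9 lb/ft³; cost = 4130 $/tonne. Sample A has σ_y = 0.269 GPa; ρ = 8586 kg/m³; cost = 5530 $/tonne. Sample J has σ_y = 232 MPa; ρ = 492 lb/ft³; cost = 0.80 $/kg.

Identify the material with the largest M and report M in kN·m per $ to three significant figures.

Normalizing units and computing the index:
  sample S: σ_y = 207.5 MPa, ρ = 1970 kg/m³, cost = 7.100 $/kg
  sample X: σ_y = 557.0 MPa, ρ = 10270 kg/m³, cost = 32.50 $/kg
  sample B: σ_y = 73.50 MPa, ρ = 1120 kg/m³, cost = 4.130 $/kg
  sample A: σ_y = 269.0 MPa, ρ = 8586 kg/m³, cost = 5.530 $/kg
  sample J: σ_y = 232.0 MPa, ρ = 7881 kg/m³, cost = 0.8000 $/kg
  sample J: M = 36.8 kN·m per $
  sample B: M = 15.9 kN·m per $
  sample S: M = 14.8 kN·m per $
  sample A: M = 5.67 kN·m per $
  sample X: M = 1.67 kN·m per $
Sample J has the largest M.

sample J, M = 36.8 kN·m per $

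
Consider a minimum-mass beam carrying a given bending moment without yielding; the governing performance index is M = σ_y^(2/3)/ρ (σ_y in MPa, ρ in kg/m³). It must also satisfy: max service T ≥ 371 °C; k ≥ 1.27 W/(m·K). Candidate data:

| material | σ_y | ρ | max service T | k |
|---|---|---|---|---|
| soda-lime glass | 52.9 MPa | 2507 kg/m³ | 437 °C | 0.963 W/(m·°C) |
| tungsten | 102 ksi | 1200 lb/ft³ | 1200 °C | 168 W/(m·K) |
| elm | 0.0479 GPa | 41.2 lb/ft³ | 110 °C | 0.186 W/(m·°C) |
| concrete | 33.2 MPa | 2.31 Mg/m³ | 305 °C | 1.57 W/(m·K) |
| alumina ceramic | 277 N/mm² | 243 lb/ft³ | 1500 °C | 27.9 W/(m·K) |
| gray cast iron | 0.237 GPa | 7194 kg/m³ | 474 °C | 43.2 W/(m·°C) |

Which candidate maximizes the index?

Screen on constraints: max service T ≥ 371 °C; k ≥ 1.27 W/(m·K). Survivors: tungsten, alumina ceramic, gray cast iron.
Putting every candidate on a common basis:
  tungsten: σ_y = 703.3 MPa, ρ = 19220 kg/m³
  alumina ceramic: σ_y = 277.0 MPa, ρ = 3892 kg/m³
  gray cast iron: σ_y = 237.0 MPa, ρ = 7194 kg/m³
  alumina ceramic: M = 10.9×10⁻³
  gray cast iron: M = 5.32×10⁻³
  tungsten: M = 4.11×10⁻³
The maximum is for alumina ceramic.

alumina ceramic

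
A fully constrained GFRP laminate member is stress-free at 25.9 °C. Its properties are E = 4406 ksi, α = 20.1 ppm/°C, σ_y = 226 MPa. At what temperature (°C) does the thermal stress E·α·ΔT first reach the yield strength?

E = 4406 ksi = 30.38 GPa.
E·α·ΔT = 226.0 MPa ⇒ ΔT = 226.0 / (30.38×10³ × 20.1×10⁻⁶) = 370.1 K.
T = 25.9 + 370.1 = 396.0 °C.

396 °C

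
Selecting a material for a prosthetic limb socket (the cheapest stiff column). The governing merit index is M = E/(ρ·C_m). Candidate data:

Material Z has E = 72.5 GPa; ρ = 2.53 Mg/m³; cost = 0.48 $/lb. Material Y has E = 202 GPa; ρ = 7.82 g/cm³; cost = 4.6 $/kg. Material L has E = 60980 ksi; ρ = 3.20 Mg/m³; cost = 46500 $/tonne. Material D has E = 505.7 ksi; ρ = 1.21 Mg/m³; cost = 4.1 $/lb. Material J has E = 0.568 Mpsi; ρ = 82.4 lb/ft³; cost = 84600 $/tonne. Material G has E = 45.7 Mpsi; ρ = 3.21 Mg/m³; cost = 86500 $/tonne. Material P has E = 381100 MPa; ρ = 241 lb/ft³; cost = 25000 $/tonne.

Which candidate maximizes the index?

Putting every candidate on a common basis:
  material Z: E = 72.50 GPa, ρ = 2530 kg/m³, cost = 1.058 $/kg
  material Y: E = 202.0 GPa, ρ = 7820 kg/m³, cost = 4.600 $/kg
  material L: E = 420.4 GPa, ρ = 3200 kg/m³, cost = 46.50 $/kg
  material D: E = 3.487 GPa, ρ = 1210 kg/m³, cost = 9.039 $/kg
  material J: E = 3.916 GPa, ρ = 1320 kg/m³, cost = 84.60 $/kg
  material G: E = 315.1 GPa, ρ = 3210 kg/m³, cost = 86.50 $/kg
  material P: E = 381.1 GPa, ρ = 3860 kg/m³, cost = 25.00 $/kg
  material Z: M = 27.1 MN·m per $
  material Y: M = 5.62 MN·m per $
  material P: M = 3.95 MN·m per $
  material L: M = 2.83 MN·m per $
  material G: M = 1.13 MN·m per $
  material D: M = 0.319 MN·m per $
  material J: M = 0.0351 MN·m per $
The maximum is for material Z.

material Z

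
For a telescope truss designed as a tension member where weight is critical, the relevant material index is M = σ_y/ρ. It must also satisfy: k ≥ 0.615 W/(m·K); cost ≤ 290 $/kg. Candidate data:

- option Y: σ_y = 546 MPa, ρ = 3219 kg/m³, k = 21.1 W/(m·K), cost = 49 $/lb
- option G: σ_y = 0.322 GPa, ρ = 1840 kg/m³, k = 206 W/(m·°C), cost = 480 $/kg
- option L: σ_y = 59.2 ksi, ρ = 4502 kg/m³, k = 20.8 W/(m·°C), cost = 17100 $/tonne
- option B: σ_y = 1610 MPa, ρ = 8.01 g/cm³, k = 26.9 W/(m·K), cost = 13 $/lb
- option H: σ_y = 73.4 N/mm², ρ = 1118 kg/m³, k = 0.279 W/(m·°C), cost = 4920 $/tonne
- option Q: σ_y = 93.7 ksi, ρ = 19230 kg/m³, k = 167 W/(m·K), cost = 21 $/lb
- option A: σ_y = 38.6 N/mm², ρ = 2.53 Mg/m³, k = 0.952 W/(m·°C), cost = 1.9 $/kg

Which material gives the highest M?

option B

Screen on constraints: k ≥ 0.615 W/(m·K); cost ≤ 290 $/kg. Survivors: option Y, option L, option B, option Q, option A.
Convert each candidate to consistent units, then evaluate M:
  option Y: σ_y = 546.0 MPa, ρ = 3219 kg/m³
  option L: σ_y = 408.2 MPa, ρ = 4502 kg/m³
  option B: σ_y = 1610 MPa, ρ = 8010 kg/m³
  option Q: σ_y = 646.0 MPa, ρ = 19230 kg/m³
  option A: σ_y = 38.60 MPa, ρ = 2530 kg/m³
  option B: M = 201 kN·m/kg
  option Y: M = 170 kN·m/kg
  option L: M = 90.7 kN·m/kg
  option Q: M = 33.6 kN·m/kg
  option A: M = 15.3 kN·m/kg
Option B has the largest M.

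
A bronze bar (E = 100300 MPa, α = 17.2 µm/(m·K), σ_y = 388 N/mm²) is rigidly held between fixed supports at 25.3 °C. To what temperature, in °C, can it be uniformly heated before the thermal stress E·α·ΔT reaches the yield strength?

E = 100300 MPa = 100.3 GPa.
σ_y = 388 N/mm² = 388.0 MPa.
E·α·ΔT = 388.0 MPa ⇒ ΔT = 388.0 / (100.3×10³ × 17.2×10⁻⁶) = 224.9 K.
T = 25.3 + 224.9 = 250.2 °C.

250 °C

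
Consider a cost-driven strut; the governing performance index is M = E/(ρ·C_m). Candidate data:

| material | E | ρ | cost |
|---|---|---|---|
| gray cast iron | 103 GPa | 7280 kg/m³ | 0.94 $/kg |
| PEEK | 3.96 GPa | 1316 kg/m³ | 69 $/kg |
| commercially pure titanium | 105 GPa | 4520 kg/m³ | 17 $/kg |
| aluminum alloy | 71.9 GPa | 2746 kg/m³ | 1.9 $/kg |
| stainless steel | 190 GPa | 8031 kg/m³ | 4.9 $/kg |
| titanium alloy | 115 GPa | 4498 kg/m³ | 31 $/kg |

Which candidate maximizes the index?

gray cast iron

Per-candidate index values:
  gray cast iron: M = 15.1 MN·m per $
  aluminum alloy: M = 13.8 MN·m per $
  stainless steel: M = 4.83 MN·m per $
  commercially pure titanium: M = 1.37 MN·m per $
  titanium alloy: M = 0.825 MN·m per $
  PEEK: M = 0.0436 MN·m per $
Gray cast iron ranks first.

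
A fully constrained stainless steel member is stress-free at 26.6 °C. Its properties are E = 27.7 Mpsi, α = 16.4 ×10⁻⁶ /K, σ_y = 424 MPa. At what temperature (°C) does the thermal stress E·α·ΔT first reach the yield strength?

162 °C

E = 27.7 Mpsi = 191.0 GPa.
E·α·ΔT = 424.0 MPa ⇒ ΔT = 424.0 / (191.0×10³ × 16.4×10⁻⁶) = 135.4 K.
T = 26.6 + 135.4 = 162.0 °C.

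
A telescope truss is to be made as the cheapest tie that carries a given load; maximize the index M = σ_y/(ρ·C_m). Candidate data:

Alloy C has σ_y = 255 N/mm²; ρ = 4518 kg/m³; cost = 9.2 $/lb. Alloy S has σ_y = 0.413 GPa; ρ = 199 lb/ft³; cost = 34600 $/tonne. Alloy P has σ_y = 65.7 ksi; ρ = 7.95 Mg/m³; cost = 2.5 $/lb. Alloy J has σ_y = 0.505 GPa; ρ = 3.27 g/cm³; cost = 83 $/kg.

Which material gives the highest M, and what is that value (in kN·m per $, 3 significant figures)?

Normalizing units and computing the index:
  alloy C: σ_y = 255.0 MPa, ρ = 4518 kg/m³, cost = 20.28 $/kg
  alloy S: σ_y = 413.0 MPa, ρ = 3188 kg/m³, cost = 34.60 $/kg
  alloy P: σ_y = 453.0 MPa, ρ = 7950 kg/m³, cost = 5.511 $/kg
  alloy J: σ_y = 505.0 MPa, ρ = 3270 kg/m³, cost = 83.00 $/kg
  alloy P: M = 10.3 kN·m per $
  alloy S: M = 3.74 kN·m per $
  alloy C: M = 2.78 kN·m per $
  alloy J: M = 1.86 kN·m per $
The maximum is for alloy P.

alloy P, M = 10.3 kN·m per $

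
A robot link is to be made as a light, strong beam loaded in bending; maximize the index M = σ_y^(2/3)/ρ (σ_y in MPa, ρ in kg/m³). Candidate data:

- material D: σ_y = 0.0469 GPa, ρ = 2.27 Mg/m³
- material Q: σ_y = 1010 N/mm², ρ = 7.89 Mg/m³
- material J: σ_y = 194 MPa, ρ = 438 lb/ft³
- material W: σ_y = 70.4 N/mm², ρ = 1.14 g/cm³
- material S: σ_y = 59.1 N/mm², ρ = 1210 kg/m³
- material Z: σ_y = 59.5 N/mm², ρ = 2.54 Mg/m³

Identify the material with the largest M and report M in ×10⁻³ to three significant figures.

material W, M = 15.0×10⁻³

Putting every candidate on a common basis:
  material D: σ_y = 46.90 MPa, ρ = 2270 kg/m³
  material Q: σ_y = 1010 MPa, ρ = 7890 kg/m³
  material J: σ_y = 194.0 MPa, ρ = 7016 kg/m³
  material W: σ_y = 70.40 MPa, ρ = 1140 kg/m³
  material S: σ_y = 59.10 MPa, ρ = 1210 kg/m³
  material Z: σ_y = 59.50 MPa, ρ = 2540 kg/m³
  material W: M = 15.0×10⁻³
  material Q: M = 12.8×10⁻³
  material S: M = 12.5×10⁻³
  material Z: M = 6.00×10⁻³
  material D: M = 5.73×10⁻³
  material J: M = 4.78×10⁻³
The maximum is for material W.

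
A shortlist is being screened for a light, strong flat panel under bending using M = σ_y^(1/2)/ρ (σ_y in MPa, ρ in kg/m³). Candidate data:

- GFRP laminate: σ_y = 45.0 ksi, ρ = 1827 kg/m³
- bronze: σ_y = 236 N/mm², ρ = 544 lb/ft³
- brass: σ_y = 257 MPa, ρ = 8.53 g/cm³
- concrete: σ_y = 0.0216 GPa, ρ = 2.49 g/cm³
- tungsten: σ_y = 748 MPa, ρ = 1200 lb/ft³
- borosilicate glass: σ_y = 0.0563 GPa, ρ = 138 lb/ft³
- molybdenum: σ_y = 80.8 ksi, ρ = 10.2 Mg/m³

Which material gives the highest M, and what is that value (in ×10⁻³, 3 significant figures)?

GFRP laminate, M = 9.64×10⁻³

In SI units:
  GFRP laminate: σ_y = 310.3 MPa, ρ = 1827 kg/m³
  bronze: σ_y = 236.0 MPa, ρ = 8714 kg/m³
  brass: σ_y = 257.0 MPa, ρ = 8530 kg/m³
  concrete: σ_y = 21.60 MPa, ρ = 2490 kg/m³
  tungsten: σ_y = 748.0 MPa, ρ = 19220 kg/m³
  borosilicate glass: σ_y = 56.30 MPa, ρ = 2211 kg/m³
  molybdenum: σ_y = 557.1 MPa, ρ = 10200 kg/m³
  GFRP laminate: M = 9.64×10⁻³
  borosilicate glass: M = 3.39×10⁻³
  molybdenum: M = 2.31×10⁻³
  brass: M = 1.88×10⁻³
  concrete: M = 1.87×10⁻³
  bronze: M = 1.76×10⁻³
  tungsten: M = 1.42×10⁻³
The maximum is for GFRP laminate.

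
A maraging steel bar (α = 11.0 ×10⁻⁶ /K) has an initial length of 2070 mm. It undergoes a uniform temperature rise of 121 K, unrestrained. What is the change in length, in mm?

2.76 mm

ΔL = α·L₀·ΔT = 11.0×10⁻⁶ × 2070 mm × 121.0 K = 2.76 mm.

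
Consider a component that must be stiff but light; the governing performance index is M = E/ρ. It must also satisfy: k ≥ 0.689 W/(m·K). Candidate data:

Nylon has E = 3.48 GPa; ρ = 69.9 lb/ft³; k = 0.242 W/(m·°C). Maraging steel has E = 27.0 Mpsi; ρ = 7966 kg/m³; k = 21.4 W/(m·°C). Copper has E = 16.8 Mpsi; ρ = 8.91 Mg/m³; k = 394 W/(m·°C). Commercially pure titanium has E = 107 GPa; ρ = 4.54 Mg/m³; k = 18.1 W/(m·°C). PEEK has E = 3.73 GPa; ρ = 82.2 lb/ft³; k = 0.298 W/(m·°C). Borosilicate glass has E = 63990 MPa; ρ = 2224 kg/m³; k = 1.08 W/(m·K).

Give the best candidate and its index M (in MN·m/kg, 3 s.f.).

Screen on constraints: k ≥ 0.689 W/(m·K). Survivors: maraging steel, copper, commercially pure titanium, borosilicate glass.
Putting every candidate on a common basis:
  maraging steel: E = 186.2 GPa, ρ = 7966 kg/m³
  copper: E = 115.8 GPa, ρ = 8910 kg/m³
  commercially pure titanium: E = 107.0 GPa, ρ = 4540 kg/m³
  borosilicate glass: E = 63.99 GPa, ρ = 2224 kg/m³
  borosilicate glass: M = 28.8 MN·m/kg
  commercially pure titanium: M = 23.6 MN·m/kg
  maraging steel: M = 23.4 MN·m/kg
  copper: M = 13.0 MN·m/kg
Highest index: borosilicate glass.

borosilicate glass, M = 28.8 MN·m/kg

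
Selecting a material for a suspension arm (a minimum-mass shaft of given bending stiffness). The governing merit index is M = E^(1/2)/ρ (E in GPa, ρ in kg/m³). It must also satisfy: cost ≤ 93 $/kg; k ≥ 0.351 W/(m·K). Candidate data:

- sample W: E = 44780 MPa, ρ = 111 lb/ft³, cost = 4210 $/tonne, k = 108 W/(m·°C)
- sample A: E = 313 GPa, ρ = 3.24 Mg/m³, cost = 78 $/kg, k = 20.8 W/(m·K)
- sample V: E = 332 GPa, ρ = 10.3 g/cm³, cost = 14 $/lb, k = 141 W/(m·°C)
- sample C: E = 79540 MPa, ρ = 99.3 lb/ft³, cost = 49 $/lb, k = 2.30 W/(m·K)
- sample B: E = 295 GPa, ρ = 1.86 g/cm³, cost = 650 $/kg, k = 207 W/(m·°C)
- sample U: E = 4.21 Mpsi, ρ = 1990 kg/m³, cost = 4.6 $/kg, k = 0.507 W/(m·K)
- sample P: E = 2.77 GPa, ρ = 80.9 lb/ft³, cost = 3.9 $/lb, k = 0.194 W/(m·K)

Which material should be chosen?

Screen on constraints: cost ≤ 93 $/kg; k ≥ 0.351 W/(m·K). Survivors: sample W, sample A, sample V, sample U.
In SI units:
  sample W: E = 44.78 GPa, ρ = 1778 kg/m³
  sample A: E = 313.0 GPa, ρ = 3240 kg/m³
  sample V: E = 332.0 GPa, ρ = 10300 kg/m³
  sample U: E = 29.03 GPa, ρ = 1990 kg/m³
  sample A: M = 5.46×10⁻³
  sample W: M = 3.76×10⁻³
  sample U: M = 2.71×10⁻³
  sample V: M = 1.77×10⁻³
Highest index: sample A.

sample A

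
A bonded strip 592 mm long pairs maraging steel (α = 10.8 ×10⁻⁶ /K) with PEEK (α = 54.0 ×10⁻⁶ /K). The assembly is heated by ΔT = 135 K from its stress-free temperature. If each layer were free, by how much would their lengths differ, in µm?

3450 µm

Δα = |10.8 − 54.0|×10⁻⁶/K = 43.2×10⁻⁶/K.
ΔL_mismatch = Δα·L·ΔT = 43.2×10⁻⁶ × 592.0 mm × 135.0 K = 3450 µm.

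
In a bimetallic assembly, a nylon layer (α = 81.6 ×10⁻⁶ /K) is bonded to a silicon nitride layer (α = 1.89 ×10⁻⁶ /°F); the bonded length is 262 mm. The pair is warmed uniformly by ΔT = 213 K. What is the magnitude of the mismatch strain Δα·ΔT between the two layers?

0.0167

silicon nitride: α = 1.89×10⁻⁶/°F × 9/5 = 3.40×10⁻⁶/K.
Δα = |81.6 − 3.40|×10⁻⁶/K = 78.2×10⁻⁶/K.
Mismatch strain = Δα·ΔT = 78.2×10⁻⁶ × 213.0 = 0.0167.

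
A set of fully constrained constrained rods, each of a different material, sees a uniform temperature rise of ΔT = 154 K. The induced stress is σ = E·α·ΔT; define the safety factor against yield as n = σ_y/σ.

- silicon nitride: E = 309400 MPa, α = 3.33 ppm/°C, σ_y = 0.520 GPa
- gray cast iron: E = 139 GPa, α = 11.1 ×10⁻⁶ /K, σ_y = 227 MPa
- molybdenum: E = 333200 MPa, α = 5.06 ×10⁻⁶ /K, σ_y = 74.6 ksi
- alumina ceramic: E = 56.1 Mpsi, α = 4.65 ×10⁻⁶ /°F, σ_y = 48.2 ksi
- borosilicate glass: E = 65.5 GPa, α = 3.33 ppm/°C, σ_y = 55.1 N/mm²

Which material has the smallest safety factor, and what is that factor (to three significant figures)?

alumina ceramic, n = 0.667

Per material, after unit conversion:
  silicon nitride: E = 309.4, α = 3.33, σ_y = 520.0 → σ = 159 MPa, n = 3.28
  gray cast iron: E = 139.0, α = 11.1, σ_y = 227.0 → σ = 238 MPa, n = 0.955
  molybdenum: E = 333.2, α = 5.06, σ_y = 514.3 → σ = 260 MPa, n = 1.98
  alumina ceramic: E = 386.8, α = 8.37, σ_y = 332.3 → σ = 499 MPa, n = 0.667
  borosilicate glass: E = 65.50, α = 3.33, σ_y = 55.10 → σ = 33.6 MPa, n = 1.64
Smallest n: alumina ceramic with n = 0.667.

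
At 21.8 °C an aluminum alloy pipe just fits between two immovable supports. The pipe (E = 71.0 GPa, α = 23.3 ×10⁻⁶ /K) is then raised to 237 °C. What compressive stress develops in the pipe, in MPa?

356 MPa

ΔT = 215.2 K. Constrained thermal stress σ = E·α·ΔT = 71.00×10³ MPa × 23.3×10⁻⁶ × 215.2 = 356 MPa (compressive).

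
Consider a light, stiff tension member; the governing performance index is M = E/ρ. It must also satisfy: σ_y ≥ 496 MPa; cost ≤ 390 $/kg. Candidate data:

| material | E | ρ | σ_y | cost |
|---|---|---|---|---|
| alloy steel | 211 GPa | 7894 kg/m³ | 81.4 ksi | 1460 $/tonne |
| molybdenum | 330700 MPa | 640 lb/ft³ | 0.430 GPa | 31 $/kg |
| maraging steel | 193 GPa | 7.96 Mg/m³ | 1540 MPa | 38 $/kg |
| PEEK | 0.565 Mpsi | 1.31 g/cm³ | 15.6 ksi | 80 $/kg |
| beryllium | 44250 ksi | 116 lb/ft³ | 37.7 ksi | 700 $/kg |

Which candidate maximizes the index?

Screen on constraints: σ_y ≥ 496 MPa; cost ≤ 390 $/kg. Survivors: alloy steel, maraging steel.
Normalizing units and computing the index:
  alloy steel: E = 211.0 GPa, ρ = 7894 kg/m³
  maraging steel: E = 193.0 GPa, ρ = 7960 kg/m³
  alloy steel: M = 26.7 MN·m/kg
  maraging steel: M = 24.2 MN·m/kg
Alloy steel ranks first.

alloy steel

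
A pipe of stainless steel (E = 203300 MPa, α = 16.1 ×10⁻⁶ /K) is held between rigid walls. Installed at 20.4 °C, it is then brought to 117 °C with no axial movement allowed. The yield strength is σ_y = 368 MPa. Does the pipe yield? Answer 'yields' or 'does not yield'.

does not yield

E = 203300 MPa = 203.3 GPa.
ΔT = 96.60 K. Constrained thermal stress σ = E·α·ΔT = 203.3×10³ MPa × 16.1×10⁻⁶ × 96.60 = 316 MPa (compressive).
Compare to σ_y = 368 MPa: σ < σ_y, so it does not yield.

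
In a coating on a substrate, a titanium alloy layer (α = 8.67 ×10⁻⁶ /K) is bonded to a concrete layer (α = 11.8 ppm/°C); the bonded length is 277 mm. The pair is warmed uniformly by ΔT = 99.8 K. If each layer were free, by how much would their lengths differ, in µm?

86.5 µm

Δα = |8.67 − 11.8|×10⁻⁶/K = 3.13×10⁻⁶/K.
ΔL_mismatch = Δα·L·ΔT = 3.13×10⁻⁶ × 277.0 mm × 99.8 K = 86.5 µm.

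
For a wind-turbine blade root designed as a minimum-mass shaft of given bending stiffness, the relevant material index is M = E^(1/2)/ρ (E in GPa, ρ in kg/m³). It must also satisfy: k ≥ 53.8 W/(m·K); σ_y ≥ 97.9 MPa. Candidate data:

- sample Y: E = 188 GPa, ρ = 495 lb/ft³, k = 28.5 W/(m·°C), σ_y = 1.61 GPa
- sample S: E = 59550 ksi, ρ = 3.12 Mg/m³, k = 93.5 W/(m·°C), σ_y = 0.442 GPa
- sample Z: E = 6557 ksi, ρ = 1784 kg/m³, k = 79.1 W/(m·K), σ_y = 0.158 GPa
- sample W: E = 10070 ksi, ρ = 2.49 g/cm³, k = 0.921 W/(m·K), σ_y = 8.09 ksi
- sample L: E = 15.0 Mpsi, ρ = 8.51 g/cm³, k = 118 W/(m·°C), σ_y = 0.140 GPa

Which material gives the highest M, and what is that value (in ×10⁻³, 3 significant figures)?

sample S, M = 6.49×10⁻³

Screen on constraints: k ≥ 53.8 W/(m·K); σ_y ≥ 97.9 MPa. Survivors: sample S, sample Z, sample L.
In SI units:
  sample S: E = 410.6 GPa, ρ = 3120 kg/m³
  sample Z: E = 45.21 GPa, ρ = 1784 kg/m³
  sample L: E = 103.4 GPa, ρ = 8510 kg/m³
  sample S: M = 6.49×10⁻³
  sample Z: M = 3.77×10⁻³
  sample L: M = 1.20×10⁻³
Highest index: sample S.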